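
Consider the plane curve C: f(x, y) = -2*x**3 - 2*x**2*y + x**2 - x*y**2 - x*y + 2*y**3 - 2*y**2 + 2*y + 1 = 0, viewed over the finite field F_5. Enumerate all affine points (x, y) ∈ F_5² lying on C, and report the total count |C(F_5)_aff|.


Affine F_5-points: {(0, 4), (1, 0), (4, 4)}; count = 3.

For each of the 25 pairs (x, y) ∈ F_5², evaluate f(x, y) mod 5. Record the zeros.
  x = 0: [0↦1, 1↦3, 2↦3, 3↦3, 4↦0]  zeros at y ∈ {4}
  x = 1: [0↦0, 1↦3, 2↦2, 3↦4, 4↦1]  zeros at y ∈ {0}
  x = 2: [0↦4, 1↦4, 2↦3, 3↦3, 4↦1]  zeros at y ∈ ∅
  x = 3: [0↦1, 1↦4, 2↦4, 3↦3, 4↦3]  zeros at y ∈ ∅
  x = 4: [0↦4, 1↦1, 2↦3, 3↦2, 4↦0]  zeros at y ∈ {4}
Collecting zeros: affine points = {(0, 4), (1, 0), (4, 4)}.
Total count |C(F_5)_aff| = 3.


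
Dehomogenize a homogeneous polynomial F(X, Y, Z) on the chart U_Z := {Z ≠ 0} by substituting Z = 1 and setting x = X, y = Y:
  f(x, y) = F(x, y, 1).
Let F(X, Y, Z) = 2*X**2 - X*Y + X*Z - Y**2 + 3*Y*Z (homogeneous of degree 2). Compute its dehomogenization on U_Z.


f(x, y) = 2*x**2 - x*y + x - y**2 + 3*y

On U_Z we set Z = 1. Each monomial c·X^i·Y^j·Z^k in F becomes c·x^i·y^j·1^k = c·x^i·y^j.
Substituting Z = 1: F(X, Y, 1) = 2*x**2 - x*y + x - y**2 + 3*y.
Note: deg(f) ≤ deg(F) = 2; strict inequality happens when F is divisible by Z (lost terms).


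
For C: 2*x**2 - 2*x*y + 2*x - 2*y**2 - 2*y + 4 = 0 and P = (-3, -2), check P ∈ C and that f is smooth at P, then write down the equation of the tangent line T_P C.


Tangent line at P: -6*x + 12*y + 6 = 0.

Step 1: f(-3, -2) = 0, so P lies on C.
Step 2: partial derivatives
  f_x(x, y) = 4*x - 2*y + 2, f_y(x, y) = -2*x - 4*y - 2.
  f_x(P) = -6, f_y(P) = 12 (gradient nonzero, so P is smooth).
Step 3: tangent line at P: -6·(x − -3) + 12·(y − -2) = 0.
Expanding: -6*x + 12*y + 6 = 0.


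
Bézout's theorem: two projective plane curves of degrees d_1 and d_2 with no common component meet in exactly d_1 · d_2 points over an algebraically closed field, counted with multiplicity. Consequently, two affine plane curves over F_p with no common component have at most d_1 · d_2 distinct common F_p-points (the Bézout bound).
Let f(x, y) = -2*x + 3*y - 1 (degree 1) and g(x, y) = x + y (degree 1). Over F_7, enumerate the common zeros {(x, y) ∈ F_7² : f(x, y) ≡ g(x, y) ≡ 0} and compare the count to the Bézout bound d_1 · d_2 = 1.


Common zeros: {(4, 3)}; count = 1; Bézout bound = 1.

deg(f) = 1, deg(g) = 1, so Bézout bound = 1.
Scan x ∈ F_7. For each x, list the y ∈ F_7 with f(x, y) ≡ 0 and those with g(x, y) ≡ 0 (mod 7); the common zeros in that column are the intersection.
  x = 0: f ≡ 0 at y ∈ {5}; g ≡ 0 at y ∈ {0}; common: ∅.
  x = 1: f ≡ 0 at y ∈ {1}; g ≡ 0 at y ∈ {6}; common: ∅.
  x = 2: f ≡ 0 at y ∈ {4}; g ≡ 0 at y ∈ {5}; common: ∅.
  x = 3: f ≡ 0 at y ∈ {0}; g ≡ 0 at y ∈ {4}; common: ∅.
  x = 4: f ≡ 0 at y ∈ {3}; g ≡ 0 at y ∈ {3}; common: {3}.
  x = 5: f ≡ 0 at y ∈ {6}; g ≡ 0 at y ∈ {2}; common: ∅.
  x = 6: f ≡ 0 at y ∈ {2}; g ≡ 0 at y ∈ {1}; common: ∅.
Collecting: common zeros = {(4, 3)}, so the count is 1.
Comparison with the Bézout bound: 1 ≤ 1 = deg(f)·deg(g), as expected for curves with no common component (the bound is attained).


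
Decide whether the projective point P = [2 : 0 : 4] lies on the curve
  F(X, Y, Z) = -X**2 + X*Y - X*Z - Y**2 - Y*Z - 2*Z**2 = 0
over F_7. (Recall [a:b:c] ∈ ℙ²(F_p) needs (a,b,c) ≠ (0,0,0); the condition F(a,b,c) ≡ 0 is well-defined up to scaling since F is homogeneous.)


F(2,0,4) ≡ 5 (mod 7); P is NOT on the curve.

Evaluate F(2, 0, 4) term-by-term (mod 7).
  -X**2 ↦ -1·4·1·1 = -4
  X*Y ↦ 1·2·0·1 = 0
  -X*Z ↦ -1·2·1·4 = -8
  -Y**2 ↦ -1·1·0·1 = 0
  -Y*Z ↦ -1·1·0·4 = 0
  -2*Z**2 ↦ -2·1·1·16 = -32
Sum: F(2, 0, 4) = (-4) + (0) + (-8) + (0) + (0) + (-32) = -44.
Reducing mod 7: -44 ≡ 5 (mod 7).
Since F(a, b, c) ≡ 5 ≠ 0 (mod 7), P does NOT lie on the curve.


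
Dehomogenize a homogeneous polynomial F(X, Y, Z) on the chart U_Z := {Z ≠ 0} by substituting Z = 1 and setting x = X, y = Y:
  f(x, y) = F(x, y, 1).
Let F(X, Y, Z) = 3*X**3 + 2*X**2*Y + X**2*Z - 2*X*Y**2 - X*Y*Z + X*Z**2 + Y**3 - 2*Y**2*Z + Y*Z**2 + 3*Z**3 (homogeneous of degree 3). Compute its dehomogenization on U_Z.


f(x, y) = 3*x**3 + 2*x**2*y + x**2 - 2*x*y**2 - x*y + x + y**3 - 2*y**2 + y + 3

On U_Z we set Z = 1. Each monomial c·X^i·Y^j·Z^k in F becomes c·x^i·y^j·1^k = c·x^i·y^j.
Substituting Z = 1: F(X, Y, 1) = 3*x**3 + 2*x**2*y + x**2 - 2*x*y**2 - x*y + x + y**3 - 2*y**2 + y + 3.
Note: deg(f) ≤ deg(F) = 3; strict inequality happens when F is divisible by Z (lost terms).


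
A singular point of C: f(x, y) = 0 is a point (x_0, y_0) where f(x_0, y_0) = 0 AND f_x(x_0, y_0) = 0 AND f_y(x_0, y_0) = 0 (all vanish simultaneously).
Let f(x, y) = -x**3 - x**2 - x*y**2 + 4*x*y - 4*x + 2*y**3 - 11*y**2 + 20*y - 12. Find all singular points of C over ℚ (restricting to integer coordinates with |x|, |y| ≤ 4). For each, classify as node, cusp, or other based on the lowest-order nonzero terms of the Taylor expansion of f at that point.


Singular points: {(0, 2)}; classification: node.

Compute partial derivatives:
  f_x = -3*x**2 - 2*x - y**2 + 4*y - 4.
  f_y = -2*x*y + 4*x + 6*y**2 - 22*y + 20.
Scan x_0 ∈ {−4, ..., 4}. For each x_0, f_y(x_0, y) is a polynomial in y; find its integer roots y ∈ {−4, ..., 4}, then test f_x and f at those candidates.
  x = -4: f_y(-4, y) = 6*y**2 - 14*y + 4; vanishes at y ∈ {2}. (-4, 2): f_x = -40 ≠ 0.
  x = -3: f_y(-3, y) = 6*y**2 - 16*y + 8; vanishes at y ∈ {2}. (-3, 2): f_x = -21 ≠ 0.
  x = -2: f_y(-2, y) = 6*y**2 - 18*y + 12; vanishes at y ∈ {1, 2}. (-2, 1): f_x = -9 ≠ 0; (-2, 2): f_x = -8 ≠ 0.
  x = -1: f_y(-1, y) = 6*y**2 - 20*y + 16; vanishes at y ∈ {2}. (-1, 2): f_x = -1 ≠ 0.
  x = 0: f_y(0, y) = 6*y**2 - 22*y + 20; vanishes at y ∈ {2}. (0, 2): f_x = 0, f = 0 — SINGULAR.
  x = 1: f_y(1, y) = 6*y**2 - 24*y + 24; vanishes at y ∈ {2}. (1, 2): f_x = -5 ≠ 0.
  x = 2: f_y(2, y) = 6*y**2 - 26*y + 28; vanishes at y ∈ {2}. (2, 2): f_x = -16 ≠ 0.
  x = 3: f_y(3, y) = 6*y**2 - 28*y + 32; vanishes at y ∈ {2}. (3, 2): f_x = -33 ≠ 0.
  x = 4: f_y(4, y) = 6*y**2 - 30*y + 36; vanishes at y ∈ {2, 3}. (4, 2): f_x = -56 ≠ 0; (4, 3): f_x = -57 ≠ 0.
Only singular point on the grid: (0, 2).
Classify: substitute x = 0 + u, y = 2 + v and expand: f = -u**3 - u**2 - u*v**2 + 2*v**3 + v**2.
No constant or linear terms (consistent with a singular point). Quadratic part: -u**2 + v**2. Cubic part: -u**3 - u*v**2 + 2*v**3.
The quadratic part v**2 - u**2 = (v − u)(v + u) splits into two distinct linear factors, so there are two distinct tangent lines y − 2 = ±(x − 0) — this is a node (ordinary double point).
Classification: node.


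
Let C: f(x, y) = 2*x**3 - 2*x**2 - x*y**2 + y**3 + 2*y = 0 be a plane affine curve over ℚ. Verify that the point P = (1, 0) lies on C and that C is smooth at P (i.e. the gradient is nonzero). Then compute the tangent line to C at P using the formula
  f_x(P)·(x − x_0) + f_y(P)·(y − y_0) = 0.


Tangent line at P: 2*x + 2*y - 2 = 0.

Step 1: f(1, 0) = 0, so P lies on C.
Step 2: partial derivatives
  f_x(x, y) = 6*x**2 - 4*x - y**2, f_y(x, y) = -2*x*y + 3*y**2 + 2.
  f_x(P) = 2, f_y(P) = 2 (gradient nonzero, so P is smooth).
Step 3: tangent line at P: 2·(x − 1) + 2·(y − 0) = 0.
Expanding: 2*x + 2*y - 2 = 0.


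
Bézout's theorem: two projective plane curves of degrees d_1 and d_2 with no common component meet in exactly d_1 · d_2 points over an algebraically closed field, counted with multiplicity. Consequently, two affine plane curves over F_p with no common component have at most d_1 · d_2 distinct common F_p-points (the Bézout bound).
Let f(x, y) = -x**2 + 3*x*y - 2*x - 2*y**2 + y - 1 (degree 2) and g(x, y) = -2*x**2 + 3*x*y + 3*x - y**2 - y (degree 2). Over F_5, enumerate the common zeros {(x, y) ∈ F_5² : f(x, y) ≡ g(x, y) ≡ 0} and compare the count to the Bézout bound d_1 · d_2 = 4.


Common zeros: {(4, 0)}; count = 1; Bézout bound = 4.

deg(f) = 2, deg(g) = 2, so Bézout bound = 4.
Scan x ∈ F_5. For each x, list the y ∈ F_5 with f(x, y) ≡ 0 and those with g(x, y) ≡ 0 (mod 5); the common zeros in that column are the intersection.
  x = 0: f ≡ 0 at y ∈ ∅; g ≡ 0 at y ∈ {0, 4}; common: ∅.
  x = 1: f ≡ 0 at y ∈ {3, 4}; g ≡ 0 at y ∈ ∅; common: ∅.
  x = 2: f ≡ 0 at y ∈ ∅; g ≡ 0 at y ∈ ∅; common: ∅.
  x = 3: f ≡ 0 at y ∈ ∅; g ≡ 0 at y ∈ ∅; common: ∅.
  x = 4: f ≡ 0 at y ∈ {0, 4}; g ≡ 0 at y ∈ {0, 1}; common: {0}.
Collecting: common zeros = {(4, 0)}, so the count is 1.
Comparison with the Bézout bound: 1 ≤ 4 = deg(f)·deg(g), as expected for curves with no common component (the affine F_5-count falls short of the bound because intersections may lie at infinity, over extension fields, or carry multiplicity).


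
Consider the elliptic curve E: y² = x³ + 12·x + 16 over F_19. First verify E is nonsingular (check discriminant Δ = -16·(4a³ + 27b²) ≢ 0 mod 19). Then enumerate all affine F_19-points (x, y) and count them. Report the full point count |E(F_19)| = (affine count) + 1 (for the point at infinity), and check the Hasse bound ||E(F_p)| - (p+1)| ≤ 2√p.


Affine points = {(0, 4), (0, 15), (5, 7), (5, 12), (6, 0), (7, 5), (7, 14), (8, 4), (8, 15), (9, 6), (9, 13), (11, 4), (11, 15), (12, 8), (12, 11)}; affine count = 15; |E(F_19)| = 16.

Discriminant check: Δ ∝ 4a³ + 27b² = 4·12³ + 27·16² = 4·1728 + 27·256 ≡ 11 (mod 19). Nonzero ⇒ E is nonsingular.
For each x ∈ F_19, compute rhs = x³ + 12·x + 16 mod 19, then count y ∈ F_19 with y² ≡ rhs.
  x = 0: rhs = 16, matching y values: 4, 15 (2 points).
  x = 1: rhs = 10, matching y values: none (0 points).
  x = 2: rhs = 10, matching y values: none (0 points).
  x = 3: rhs = 3, matching y values: none (0 points).
  x = 4: rhs = 14, matching y values: none (0 points).
  x = 5: rhs = 11, matching y values: 7, 12 (2 points).
  x = 6: rhs = 0, matching y values: 0 (1 points).
  x = 7: rhs = 6, matching y values: 5, 14 (2 points).
  x = 8: rhs = 16, matching y values: 4, 15 (2 points).
  x = 9: rhs = 17, matching y values: 6, 13 (2 points).
  x = 10: rhs = 15, matching y values: none (0 points).
  x = 11: rhs = 16, matching y values: 4, 15 (2 points).
  x = 12: rhs = 7, matching y values: 8, 11 (2 points).
  x = 13: rhs = 13, matching y values: none (0 points).
  x = 14: rhs = 2, matching y values: none (0 points).
  x = 15: rhs = 18, matching y values: none (0 points).
  x = 16: rhs = 10, matching y values: none (0 points).
  x = 17: rhs = 3, matching y values: none (0 points).
  x = 18: rhs = 3, matching y values: none (0 points).
Total affine count: 15.
Full point count |E(F_19)| = 15 + 1 = 16.
Hasse bound: |16 − (19+1)| = |-4| = 4 ≤ 2√19 ≈ 8.7178 ✓.


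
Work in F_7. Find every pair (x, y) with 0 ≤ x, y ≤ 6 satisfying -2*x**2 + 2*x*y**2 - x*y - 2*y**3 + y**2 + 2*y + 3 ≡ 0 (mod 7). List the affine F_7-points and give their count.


Affine F_7-points: {(2, 3), (3, 4), (4, 4), (6, 5)}; count = 4.

For each of the 49 pairs (x, y) ∈ F_7², evaluate f(x, y) mod 7. Record the zeros.
  x = 0: [0↦3, 1↦4, 2↦2, 3↦6, 4↦4, 5↦5, 6↦4]  zeros at y ∈ ∅
  x = 1: [0↦1, 1↦3, 2↦6, 3↦5, 4↦2, 5↦6, 6↦5]  zeros at y ∈ ∅
  x = 2: [0↦2, 1↦5, 2↦6, 3↦0, 4↦3, 5↦3, 6↦2]  zeros at y ∈ {3}
  x = 3: [0↦6, 1↦3, 2↦2, 3↦5, 4↦0, 5↦3, 6↦2]  zeros at y ∈ {4}
  x = 4: [0↦6, 1↦4, 2↦1, 3↦6, 4↦0, 5↦6, 6↦5]  zeros at y ∈ {4}
  x = 5: [0↦2, 1↦1, 2↦3, 3↦3, 4↦3, 5↦5, 6↦4]  zeros at y ∈ ∅
  x = 6: [0↦1, 1↦1, 2↦1, 3↦3, 4↦2, 5↦0, 6↦6]  zeros at y ∈ {5}
Collecting zeros: affine points = {(2, 3), (3, 4), (4, 4), (6, 5)}.
Total count |C(F_7)_aff| = 4.


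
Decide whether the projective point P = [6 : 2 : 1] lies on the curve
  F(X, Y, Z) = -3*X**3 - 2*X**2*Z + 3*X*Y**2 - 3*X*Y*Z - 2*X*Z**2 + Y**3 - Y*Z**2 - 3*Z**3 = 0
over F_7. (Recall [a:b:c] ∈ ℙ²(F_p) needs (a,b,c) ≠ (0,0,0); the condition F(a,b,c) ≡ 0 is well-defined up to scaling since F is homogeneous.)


F(6,2,1) ≡ 0 (mod 7); P is on the curve.

Evaluate F(6, 2, 1) term-by-term (mod 7).
  -3*X**3 ↦ -3·216·1·1 = -648
  -2*X**2*Z ↦ -2·36·1·1 = -72
  3*X*Y**2 ↦ 3·6·4·1 = 72
  -3*X*Y*Z ↦ -3·6·2·1 = -36
  -2*X*Z**2 ↦ -2·6·1·1 = -12
  Y**3 ↦ 1·1·8·1 = 8
  -Y*Z**2 ↦ -1·1·2·1 = -2
  -3*Z**3 ↦ -3·1·1·1 = -3
Sum: F(6, 2, 1) = (-648) + (-72) + (72) + (-36) + (-12) + (8) + (-2) + (-3) = -693.
Reducing mod 7: -693 ≡ 0 (mod 7).
Since F(a, b, c) ≡ 0 (mod 7), P lies on the curve.


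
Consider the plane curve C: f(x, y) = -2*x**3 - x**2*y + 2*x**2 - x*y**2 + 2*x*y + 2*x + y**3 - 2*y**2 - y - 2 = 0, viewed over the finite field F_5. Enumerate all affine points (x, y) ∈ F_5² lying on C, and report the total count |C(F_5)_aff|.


Affine F_5-points: {(1, 0), (1, 3), (2, 1), (2, 4), (3, 1), (4, 0)}; count = 6.

For each of the 25 pairs (x, y) ∈ F_5², evaluate f(x, y) mod 5. Record the zeros.
  x = 0: [0↦3, 1↦1, 2↦1, 3↦4, 4↦1]  zeros at y ∈ ∅
  x = 1: [0↦0, 1↦3, 2↦1, 3↦0, 4↦1]  zeros at y ∈ {0, 3}
  x = 2: [0↦4, 1↦0, 2↦4, 3↦2, 4↦0]  zeros at y ∈ {1, 4}
  x = 3: [0↦3, 1↦0, 2↦3, 3↦3, 4↦1]  zeros at y ∈ {1}
  x = 4: [0↦0, 1↦1, 2↦1, 3↦1, 4↦2]  zeros at y ∈ {0}
Collecting zeros: affine points = {(1, 0), (1, 3), (2, 1), (2, 4), (3, 1), (4, 0)}.
Total count |C(F_5)_aff| = 6.


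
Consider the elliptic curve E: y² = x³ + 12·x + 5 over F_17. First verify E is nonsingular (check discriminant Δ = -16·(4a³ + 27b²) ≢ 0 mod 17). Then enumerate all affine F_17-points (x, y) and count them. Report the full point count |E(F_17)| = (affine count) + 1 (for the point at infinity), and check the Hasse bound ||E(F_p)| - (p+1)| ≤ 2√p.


Affine points = {(1, 1), (1, 16), (3, 0), (4, 7), (4, 10), (6, 2), (6, 15), (8, 1), (8, 16), (9, 3), (9, 14), (16, 3), (16, 14)}; affine count = 13; |E(F_17)| = 14.

Discriminant check: Δ ∝ 4a³ + 27b² = 4·12³ + 27·5² = 4·1728 + 27·25 ≡ 5 (mod 17). Nonzero ⇒ E is nonsingular.
For each x ∈ F_17, compute rhs = x³ + 12·x + 5 mod 17, then count y ∈ F_17 with y² ≡ rhs.
  x = 0: rhs = 5, matching y values: none (0 points).
  x = 1: rhs = 1, matching y values: 1, 16 (2 points).
  x = 2: rhs = 3, matching y values: none (0 points).
  x = 3: rhs = 0, matching y values: 0 (1 points).
  x = 4: rhs = 15, matching y values: 7, 10 (2 points).
  x = 5: rhs = 3, matching y values: none (0 points).
  x = 6: rhs = 4, matching y values: 2, 15 (2 points).
  x = 7: rhs = 7, matching y values: none (0 points).
  x = 8: rhs = 1, matching y values: 1, 16 (2 points).
  x = 9: rhs = 9, matching y values: 3, 14 (2 points).
  x = 10: rhs = 3, matching y values: none (0 points).
  x = 11: rhs = 6, matching y values: none (0 points).
  x = 12: rhs = 7, matching y values: none (0 points).
  x = 13: rhs = 12, matching y values: none (0 points).
  x = 14: rhs = 10, matching y values: none (0 points).
  x = 15: rhs = 7, matching y values: none (0 points).
  x = 16: rhs = 9, matching y values: 3, 14 (2 points).
Total affine count: 13.
Full point count |E(F_17)| = 13 + 1 = 14.
Hasse bound: |14 − (17+1)| = |-4| = 4 ≤ 2√17 ≈ 8.2462 ✓.


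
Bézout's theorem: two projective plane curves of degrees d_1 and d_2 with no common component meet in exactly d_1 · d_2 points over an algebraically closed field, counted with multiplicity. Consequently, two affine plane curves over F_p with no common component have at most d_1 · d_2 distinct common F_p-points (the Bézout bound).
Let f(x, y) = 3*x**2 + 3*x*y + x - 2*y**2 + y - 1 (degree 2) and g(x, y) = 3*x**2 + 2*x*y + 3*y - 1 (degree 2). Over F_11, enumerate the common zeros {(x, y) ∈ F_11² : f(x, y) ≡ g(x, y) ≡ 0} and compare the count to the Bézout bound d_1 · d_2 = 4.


Common zeros: ∅; count = 0; Bézout bound = 4.

deg(f) = 2, deg(g) = 2, so Bézout bound = 4.
Scan x ∈ F_11. For each x, list the y ∈ F_11 with f(x, y) ≡ 0 and those with g(x, y) ≡ 0 (mod 11); the common zeros in that column are the intersection.
  x = 0: f ≡ 0 at y ∈ {8, 9}; g ≡ 0 at y ∈ {4}; common: ∅.
  x = 1: f ≡ 0 at y ∈ ∅; g ≡ 0 at y ∈ {4}; common: ∅.
  x = 2: f ≡ 0 at y ∈ ∅; g ≡ 0 at y ∈ {0}; common: ∅.
  x = 3: f ≡ 0 at y ∈ ∅; g ≡ 0 at y ∈ {2}; common: ∅.
  x = 4: f ≡ 0 at y ∈ {5, 7}; g ≡ 0 at y ∈ ∅; common: ∅.
  x = 5: f ≡ 0 at y ∈ ∅; g ≡ 0 at y ∈ {7}; common: ∅.
  x = 6: f ≡ 0 at y ∈ {2}; g ≡ 0 at y ∈ {9}; common: ∅.
  x = 7: f ≡ 0 at y ∈ {4, 7}; g ≡ 0 at y ∈ {5}; common: ∅.
  x = 8: f ≡ 0 at y ∈ ∅; g ≡ 0 at y ∈ {5}; common: ∅.
  x = 9: f ≡ 0 at y ∈ {5, 9}; g ≡ 0 at y ∈ {0}; common: ∅.
  x = 10: f ≡ 0 at y ∈ {2, 8}; g ≡ 0 at y ∈ {9}; common: ∅.
Collecting: common zeros = ∅, so the count is 0.
Comparison with the Bézout bound: 0 ≤ 4 = deg(f)·deg(g), as expected for curves with no common component (the affine F_11-count falls short of the bound because intersections may lie at infinity, over extension fields, or carry multiplicity).


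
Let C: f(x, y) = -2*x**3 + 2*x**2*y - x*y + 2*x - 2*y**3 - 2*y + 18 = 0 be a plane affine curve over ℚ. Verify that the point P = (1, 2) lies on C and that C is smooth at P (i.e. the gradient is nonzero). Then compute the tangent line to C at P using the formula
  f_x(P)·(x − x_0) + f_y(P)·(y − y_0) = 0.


Tangent line at P: 2*x - 25*y + 48 = 0.

Step 1: f(1, 2) = 0, so P lies on C.
Step 2: partial derivatives
  f_x(x, y) = -6*x**2 + 4*x*y - y + 2, f_y(x, y) = 2*x**2 - x - 6*y**2 - 2.
  f_x(P) = 2, f_y(P) = -25 (gradient nonzero, so P is smooth).
Step 3: tangent line at P: 2·(x − 1) + -25·(y − 2) = 0.
Expanding: 2*x - 25*y + 48 = 0.


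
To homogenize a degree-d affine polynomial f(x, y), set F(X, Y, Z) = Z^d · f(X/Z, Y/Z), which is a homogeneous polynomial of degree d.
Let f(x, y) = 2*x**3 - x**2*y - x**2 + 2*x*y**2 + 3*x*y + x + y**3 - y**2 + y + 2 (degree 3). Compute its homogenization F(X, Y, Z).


F(X, Y, Z) = 2*X**3 - X**2*Y - X**2*Z + 2*X*Y**2 + 3*X*Y*Z + X*Z**2 + Y**3 - Y**2*Z + Y*Z**2 + 2*Z**3

deg(f) = 3.
Substitute x = X/Z, y = Y/Z into f, then multiply by Z^3.
  monomial 2·x^3·y^0 ↦ 2·X^3·Y^0·Z^0.
  monomial -1·x^2·y^1 ↦ -1·X^2·Y^1·Z^0.
  monomial -1·x^2·y^0 ↦ -1·X^2·Y^0·Z^1.
  monomial 2·x^1·y^2 ↦ 2·X^1·Y^2·Z^0.
  monomial 3·x^1·y^1 ↦ 3·X^1·Y^1·Z^1.
  monomial 1·x^1·y^0 ↦ 1·X^1·Y^0·Z^2.
  monomial 1·x^0·y^3 ↦ 1·X^0·Y^3·Z^0.
  monomial -1·x^0·y^2 ↦ -1·X^0·Y^2·Z^1.
  monomial 1·x^0·y^1 ↦ 1·X^0·Y^1·Z^2.
  monomial 2·x^0·y^0 ↦ 2·X^0·Y^0·Z^3.
Collecting: F(X, Y, Z) = 2*X**3 - X**2*Y - X**2*Z + 2*X*Y**2 + 3*X*Y*Z + X*Z**2 + Y**3 - Y**2*Z + Y*Z**2 + 2*Z**3.


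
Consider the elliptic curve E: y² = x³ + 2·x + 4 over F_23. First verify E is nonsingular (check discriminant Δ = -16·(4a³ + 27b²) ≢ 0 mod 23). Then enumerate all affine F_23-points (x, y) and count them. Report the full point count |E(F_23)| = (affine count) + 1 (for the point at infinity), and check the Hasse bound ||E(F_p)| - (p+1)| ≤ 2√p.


Affine points = {(0, 2), (0, 21), (2, 4), (2, 19), (5, 1), (5, 22), (6, 5), (6, 18), (7, 4), (7, 19), (8, 7), (8, 16), (10, 9), (10, 14), (11, 0), (12, 10), (12, 13), (14, 4), (14, 19), (17, 11), (17, 12), (19, 1), (19, 22), (22, 1), (22, 22)}; affine count = 25; |E(F_23)| = 26.

Discriminant check: Δ ∝ 4a³ + 27b² = 4·2³ + 27·4² = 4·8 + 27·16 ≡ 4 (mod 23). Nonzero ⇒ E is nonsingular.
For each x ∈ F_23, compute rhs = x³ + 2·x + 4 mod 23, then count y ∈ F_23 with y² ≡ rhs.
  x = 0: rhs = 4, matching y values: 2, 21 (2 points).
  x = 1: rhs = 7, matching y values: none (0 points).
  x = 2: rhs = 16, matching y values: 4, 19 (2 points).
  x = 3: rhs = 14, matching y values: none (0 points).
  x = 4: rhs = 7, matching y values: none (0 points).
  x = 5: rhs = 1, matching y values: 1, 22 (2 points).
  x = 6: rhs = 2, matching y values: 5, 18 (2 points).
  x = 7: rhs = 16, matching y values: 4, 19 (2 points).
  x = 8: rhs = 3, matching y values: 7, 16 (2 points).
  x = 9: rhs = 15, matching y values: none (0 points).
  x = 10: rhs = 12, matching y values: 9, 14 (2 points).
  x = 11: rhs = 0, matching y values: 0 (1 points).
  x = 12: rhs = 8, matching y values: 10, 13 (2 points).
  x = 13: rhs = 19, matching y values: none (0 points).
  x = 14: rhs = 16, matching y values: 4, 19 (2 points).
  x = 15: rhs = 5, matching y values: none (0 points).
  x = 16: rhs = 15, matching y values: none (0 points).
  x = 17: rhs = 6, matching y values: 11, 12 (2 points).
  x = 18: rhs = 7, matching y values: none (0 points).
  x = 19: rhs = 1, matching y values: 1, 22 (2 points).
  x = 20: rhs = 17, matching y values: none (0 points).
  x = 21: rhs = 15, matching y values: none (0 points).
  x = 22: rhs = 1, matching y values: 1, 22 (2 points).
Total affine count: 25.
Full point count |E(F_23)| = 25 + 1 = 26.
Hasse bound: |26 − (23+1)| = |2| = 2 ≤ 2√23 ≈ 9.5917 ✓.


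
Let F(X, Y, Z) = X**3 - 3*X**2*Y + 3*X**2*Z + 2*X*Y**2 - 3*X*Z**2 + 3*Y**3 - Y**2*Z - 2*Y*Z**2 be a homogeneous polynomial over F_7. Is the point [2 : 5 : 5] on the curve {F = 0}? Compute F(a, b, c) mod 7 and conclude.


F(2,5,5) ≡ 0 (mod 7); P is on the curve.

Evaluate F(2, 5, 5) term-by-term (mod 7).
  X**3 ↦ 1·8·1·1 = 8
  -3*X**2*Y ↦ -3·4·5·1 = -60
  3*X**2*Z ↦ 3·4·1·5 = 60
  2*X*Y**2 ↦ 2·2·25·1 = 100
  -3*X*Z**2 ↦ -3·2·1·25 = -150
  3*Y**3 ↦ 3·1·125·1 = 375
  -Y**2*Z ↦ -1·1·25·5 = -125
  -2*Y*Z**2 ↦ -2·1·5·25 = -250
Sum: F(2, 5, 5) = (8) + (-60) + (60) + (100) + (-150) + (375) + (-125) + (-250) = -42.
Reducing mod 7: -42 ≡ 0 (mod 7).
Since F(a, b, c) ≡ 0 (mod 7), P lies on the curve.


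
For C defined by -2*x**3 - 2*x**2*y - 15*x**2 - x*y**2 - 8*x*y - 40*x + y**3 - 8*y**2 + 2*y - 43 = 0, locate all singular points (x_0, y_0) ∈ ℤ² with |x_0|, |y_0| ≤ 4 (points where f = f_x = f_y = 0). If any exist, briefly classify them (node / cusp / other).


Singular points: {(-3, 2)}; classification: node.

Compute partial derivatives:
  f_x = -6*x**2 - 4*x*y - 30*x - y**2 - 8*y - 40.
  f_y = -2*x**2 - 2*x*y - 8*x + 3*y**2 - 16*y + 2.
Scan x_0 ∈ {−4, ..., 4}. For each x_0, f_y(x_0, y) is a polynomial in y; find its integer roots y ∈ {−4, ..., 4}, then test f_x and f at those candidates.
  x = -4: f_y(-4, y) = 3*y**2 - 8*y + 2; no integer root y with |y| ≤ 4.
  x = -3: f_y(-3, y) = 3*y**2 - 10*y + 8; vanishes at y ∈ {2}. (-3, 2): f_x = 0, f = 0 — SINGULAR.
  x = -2: f_y(-2, y) = 3*y**2 - 12*y + 10; no integer root y with |y| ≤ 4.
  x = -1: f_y(-1, y) = 3*y**2 - 14*y + 8; vanishes at y ∈ {4}. (-1, 4): f_x = -48 ≠ 0.
  x = 0: f_y(0, y) = 3*y**2 - 16*y + 2; no integer root y with |y| ≤ 4.
  x = 1: f_y(1, y) = 3*y**2 - 18*y - 8; no integer root y with |y| ≤ 4.
  x = 2: f_y(2, y) = 3*y**2 - 20*y - 22; no integer root y with |y| ≤ 4.
  x = 3: f_y(3, y) = 3*y**2 - 22*y - 40; no integer root y with |y| ≤ 4.
  x = 4: f_y(4, y) = 3*y**2 - 24*y - 62; no integer root y with |y| ≤ 4.
Only singular point on the grid: (-3, 2).
Classify: substitute x = -3 + u, y = 2 + v and expand: f = -2*u**3 - 2*u**2*v - u**2 - u*v**2 + v**3 + v**2.
No constant or linear terms (consistent with a singular point). Quadratic part: -u**2 + v**2. Cubic part: -2*u**3 - 2*u**2*v - u*v**2 + v**3.
The quadratic part v**2 - u**2 = (v − u)(v + u) splits into two distinct linear factors, so there are two distinct tangent lines y − 2 = ±(x − -3) — this is a node (ordinary double point).
Classification: node.


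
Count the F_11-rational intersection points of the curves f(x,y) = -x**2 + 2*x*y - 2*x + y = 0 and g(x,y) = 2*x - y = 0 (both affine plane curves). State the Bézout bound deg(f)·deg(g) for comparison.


Common zeros: {(0, 0)}; count = 1; Bézout bound = 2.

deg(f) = 2, deg(g) = 1, so Bézout bound = 2.
Scan x ∈ F_11. For each x, list the y ∈ F_11 with f(x, y) ≡ 0 and those with g(x, y) ≡ 0 (mod 11); the common zeros in that column are the intersection.
  x = 0: f ≡ 0 at y ∈ {0}; g ≡ 0 at y ∈ {0}; common: {0}.
  x = 1: f ≡ 0 at y ∈ {1}; g ≡ 0 at y ∈ {2}; common: ∅.
  x = 2: f ≡ 0 at y ∈ {6}; g ≡ 0 at y ∈ {4}; common: ∅.
  x = 3: f ≡ 0 at y ∈ {10}; g ≡ 0 at y ∈ {6}; common: ∅.
  x = 4: f ≡ 0 at y ∈ {10}; g ≡ 0 at y ∈ {8}; common: ∅.
  x = 5: f ≡ 0 at y ∈ ∅; g ≡ 0 at y ∈ {10}; common: ∅.
  x = 6: f ≡ 0 at y ∈ {2}; g ≡ 0 at y ∈ {1}; common: ∅.
  x = 7: f ≡ 0 at y ∈ {2}; g ≡ 0 at y ∈ {3}; common: ∅.
  x = 8: f ≡ 0 at y ∈ {6}; g ≡ 0 at y ∈ {5}; common: ∅.
  x = 9: f ≡ 0 at y ∈ {0}; g ≡ 0 at y ∈ {7}; common: ∅.
  x = 10: f ≡ 0 at y ∈ {1}; g ≡ 0 at y ∈ {9}; common: ∅.
Collecting: common zeros = {(0, 0)}, so the count is 1.
Comparison with the Bézout bound: 1 ≤ 2 = deg(f)·deg(g), as expected for curves with no common component (the affine F_11-count falls short of the bound because intersections may lie at infinity, over extension fields, or carry multiplicity).


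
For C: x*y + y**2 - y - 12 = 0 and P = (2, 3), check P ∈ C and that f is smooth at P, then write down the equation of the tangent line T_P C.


Tangent line at P: 3*x + 7*y - 27 = 0.

Step 1: f(2, 3) = 0, so P lies on C.
Step 2: partial derivatives
  f_x(x, y) = y, f_y(x, y) = x + 2*y - 1.
  f_x(P) = 3, f_y(P) = 7 (gradient nonzero, so P is smooth).
Step 3: tangent line at P: 3·(x − 2) + 7·(y − 3) = 0.
Expanding: 3*x + 7*y - 27 = 0.


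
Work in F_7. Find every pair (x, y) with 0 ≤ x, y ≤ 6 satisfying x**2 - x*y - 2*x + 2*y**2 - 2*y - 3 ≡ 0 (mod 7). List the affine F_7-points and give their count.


Affine F_7-points: {(0, 4), (3, 0), (3, 6), (5, 1), (5, 6), (6, 0), (6, 4)}; count = 7.

For each of the 49 pairs (x, y) ∈ F_7², evaluate f(x, y) mod 7. Record the zeros.
  x = 0: [0↦4, 1↦4, 2↦1, 3↦2, 4↦0, 5↦2, 6↦1]  zeros at y ∈ {4}
  x = 1: [0↦3, 1↦2, 2↦5, 3↦5, 4↦2, 5↦3, 6↦1]  zeros at y ∈ ∅
  x = 2: [0↦4, 1↦2, 2↦4, 3↦3, 4↦6, 5↦6, 6↦3]  zeros at y ∈ ∅
  x = 3: [0↦0, 1↦4, 2↦5, 3↦3, 4↦5, 5↦4, 6↦0]  zeros at y ∈ {0, 6}
  x = 4: [0↦5, 1↦1, 2↦1, 3↦5, 4↦6, 5↦4, 6↦6]  zeros at y ∈ ∅
  x = 5: [0↦5, 1↦0, 2↦6, 3↦2, 4↦2, 5↦6, 6↦0]  zeros at y ∈ {1, 6}
  x = 6: [0↦0, 1↦1, 2↦6, 3↦1, 4↦0, 5↦3, 6↦3]  zeros at y ∈ {0, 4}
Collecting zeros: affine points = {(0, 4), (3, 0), (3, 6), (5, 1), (5, 6), (6, 0), (6, 4)}.
Total count |C(F_7)_aff| = 7.


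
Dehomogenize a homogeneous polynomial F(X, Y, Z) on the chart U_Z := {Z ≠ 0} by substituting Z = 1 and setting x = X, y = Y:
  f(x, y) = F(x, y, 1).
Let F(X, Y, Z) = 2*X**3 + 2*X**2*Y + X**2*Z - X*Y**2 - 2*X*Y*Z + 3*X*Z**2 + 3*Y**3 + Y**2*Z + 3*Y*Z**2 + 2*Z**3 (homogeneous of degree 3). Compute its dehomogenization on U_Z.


f(x, y) = 2*x**3 + 2*x**2*y + x**2 - x*y**2 - 2*x*y + 3*x + 3*y**3 + y**2 + 3*y + 2

On U_Z we set Z = 1. Each monomial c·X^i·Y^j·Z^k in F becomes c·x^i·y^j·1^k = c·x^i·y^j.
Substituting Z = 1: F(X, Y, 1) = 2*x**3 + 2*x**2*y + x**2 - x*y**2 - 2*x*y + 3*x + 3*y**3 + y**2 + 3*y + 2.
Note: deg(f) ≤ deg(F) = 3; strict inequality happens when F is divisible by Z (lost terms).


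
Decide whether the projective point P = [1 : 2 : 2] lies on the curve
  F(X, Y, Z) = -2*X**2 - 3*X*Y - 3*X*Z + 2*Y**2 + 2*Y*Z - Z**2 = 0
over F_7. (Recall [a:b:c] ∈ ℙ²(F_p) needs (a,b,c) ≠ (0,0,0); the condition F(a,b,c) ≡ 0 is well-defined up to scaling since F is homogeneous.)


F(1,2,2) ≡ 5 (mod 7); P is NOT on the curve.

Evaluate F(1, 2, 2) term-by-term (mod 7).
  -2*X**2 ↦ -2·1·1·1 = -2
  -3*X*Y ↦ -3·1·2·1 = -6
  -3*X*Z ↦ -3·1·1·2 = -6
  2*Y**2 ↦ 2·1·4·1 = 8
  2*Y*Z ↦ 2·1·2·2 = 8
  -Z**2 ↦ -1·1·1·4 = -4
Sum: F(1, 2, 2) = (-2) + (-6) + (-6) + (8) + (8) + (-4) = -2.
Reducing mod 7: -2 ≡ 5 (mod 7).
Since F(a, b, c) ≡ 5 ≠ 0 (mod 7), P does NOT lie on the curve.


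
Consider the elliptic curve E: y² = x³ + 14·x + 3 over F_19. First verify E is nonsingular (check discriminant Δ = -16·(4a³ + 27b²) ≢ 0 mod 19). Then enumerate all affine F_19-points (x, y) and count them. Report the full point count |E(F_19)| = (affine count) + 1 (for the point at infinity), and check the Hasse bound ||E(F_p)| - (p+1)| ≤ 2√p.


Affine points = {(2, 1), (2, 18), (4, 3), (4, 16), (7, 8), (7, 11), (8, 0), (11, 5), (11, 14), (13, 8), (13, 11), (14, 6), (14, 13), (15, 4), (15, 15), (17, 9), (17, 10), (18, 8), (18, 11)}; affine count = 19; |E(F_19)| = 20.

Discriminant check: Δ ∝ 4a³ + 27b² = 4·14³ + 27·3² = 4·2744 + 27·9 ≡ 9 (mod 19). Nonzero ⇒ E is nonsingular.
For each x ∈ F_19, compute rhs = x³ + 14·x + 3 mod 19, then count y ∈ F_19 with y² ≡ rhs.
  x = 0: rhs = 3, matching y values: none (0 points).
  x = 1: rhs = 18, matching y values: none (0 points).
  x = 2: rhs = 1, matching y values: 1, 18 (2 points).
  x = 3: rhs = 15, matching y values: none (0 points).
  x = 4: rhs = 9, matching y values: 3, 16 (2 points).
  x = 5: rhs = 8, matching y values: none (0 points).
  x = 6: rhs = 18, matching y values: none (0 points).
  x = 7: rhs = 7, matching y values: 8, 11 (2 points).
  x = 8: rhs = 0, matching y values: 0 (1 points).
  x = 9: rhs = 3, matching y values: none (0 points).
  x = 10: rhs = 3, matching y values: none (0 points).
  x = 11: rhs = 6, matching y values: 5, 14 (2 points).
  x = 12: rhs = 18, matching y values: none (0 points).
  x = 13: rhs = 7, matching y values: 8, 11 (2 points).
  x = 14: rhs = 17, matching y values: 6, 13 (2 points).
  x = 15: rhs = 16, matching y values: 4, 15 (2 points).
  x = 16: rhs = 10, matching y values: none (0 points).
  x = 17: rhs = 5, matching y values: 9, 10 (2 points).
  x = 18: rhs = 7, matching y values: 8, 11 (2 points).
Total affine count: 19.
Full point count |E(F_19)| = 19 + 1 = 20.
Hasse bound: |20 − (19+1)| = |0| = 0 ≤ 2√19 ≈ 8.7178 ✓.


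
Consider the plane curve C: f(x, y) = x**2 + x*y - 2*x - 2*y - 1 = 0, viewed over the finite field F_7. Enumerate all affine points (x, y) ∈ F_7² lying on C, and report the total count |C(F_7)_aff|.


Affine F_7-points: {(0, 3), (1, 5), (3, 5), (4, 0), (5, 0), (6, 3)}; count = 6.

For each of the 49 pairs (x, y) ∈ F_7², evaluate f(x, y) mod 7. Record the zeros.
  x = 0: [0↦6, 1↦4, 2↦2, 3↦0, 4↦5, 5↦3, 6↦1]  zeros at y ∈ {3}
  x = 1: [0↦5, 1↦4, 2↦3, 3↦2, 4↦1, 5↦0, 6↦6]  zeros at y ∈ {5}
  x = 2: [0↦6, 1↦6, 2↦6, 3↦6, 4↦6, 5↦6, 6↦6]  zeros at y ∈ ∅
  x = 3: [0↦2, 1↦3, 2↦4, 3↦5, 4↦6, 5↦0, 6↦1]  zeros at y ∈ {5}
  x = 4: [0↦0, 1↦2, 2↦4, 3↦6, 4↦1, 5↦3, 6↦5]  zeros at y ∈ {0}
  x = 5: [0↦0, 1↦3, 2↦6, 3↦2, 4↦5, 5↦1, 6↦4]  zeros at y ∈ {0}
  x = 6: [0↦2, 1↦6, 2↦3, 3↦0, 4↦4, 5↦1, 6↦5]  zeros at y ∈ {3}
Collecting zeros: affine points = {(0, 3), (1, 5), (3, 5), (4, 0), (5, 0), (6, 3)}.
Total count |C(F_7)_aff| = 6.


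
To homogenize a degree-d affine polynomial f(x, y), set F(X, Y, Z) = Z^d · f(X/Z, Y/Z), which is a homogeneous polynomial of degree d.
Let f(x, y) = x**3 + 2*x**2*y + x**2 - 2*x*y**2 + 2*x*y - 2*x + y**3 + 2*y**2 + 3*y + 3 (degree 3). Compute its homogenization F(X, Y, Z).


F(X, Y, Z) = X**3 + 2*X**2*Y + X**2*Z - 2*X*Y**2 + 2*X*Y*Z - 2*X*Z**2 + Y**3 + 2*Y**2*Z + 3*Y*Z**2 + 3*Z**3

deg(f) = 3.
Substitute x = X/Z, y = Y/Z into f, then multiply by Z^3.
  monomial 1·x^3·y^0 ↦ 1·X^3·Y^0·Z^0.
  monomial 2·x^2·y^1 ↦ 2·X^2·Y^1·Z^0.
  monomial 1·x^2·y^0 ↦ 1·X^2·Y^0·Z^1.
  monomial -2·x^1·y^2 ↦ -2·X^1·Y^2·Z^0.
  monomial 2·x^1·y^1 ↦ 2·X^1·Y^1·Z^1.
  monomial -2·x^1·y^0 ↦ -2·X^1·Y^0·Z^2.
  monomial 1·x^0·y^3 ↦ 1·X^0·Y^3·Z^0.
  monomial 2·x^0·y^2 ↦ 2·X^0·Y^2·Z^1.
  monomial 3·x^0·y^1 ↦ 3·X^0·Y^1·Z^2.
  monomial 3·x^0·y^0 ↦ 3·X^0·Y^0·Z^3.
Collecting: F(X, Y, Z) = X**3 + 2*X**2*Y + X**2*Z - 2*X*Y**2 + 2*X*Y*Z - 2*X*Z**2 + Y**3 + 2*Y**2*Z + 3*Y*Z**2 + 3*Z**3.


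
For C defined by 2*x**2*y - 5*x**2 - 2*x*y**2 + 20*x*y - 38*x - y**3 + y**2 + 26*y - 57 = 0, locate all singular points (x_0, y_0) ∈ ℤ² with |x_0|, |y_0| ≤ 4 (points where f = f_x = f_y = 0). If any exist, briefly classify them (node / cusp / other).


Singular points: {(-3, 2)}; classification: node.

Compute partial derivatives:
  f_x = 4*x*y - 10*x - 2*y**2 + 20*y - 38.
  f_y = 2*x**2 - 4*x*y + 20*x - 3*y**2 + 2*y + 26.
Scan x_0 ∈ {−4, ..., 4}. For each x_0, f_y(x_0, y) is a polynomial in y; find its integer roots y ∈ {−4, ..., 4}, then test f_x and f at those candidates.
  x = -4: f_y(-4, y) = -3*y**2 + 18*y - 22; no integer root y with |y| ≤ 4.
  x = -3: f_y(-3, y) = -3*y**2 + 14*y - 16; vanishes at y ∈ {2}. (-3, 2): f_x = 0, f = 0 — SINGULAR.
  x = -2: f_y(-2, y) = -3*y**2 + 10*y - 6; no integer root y with |y| ≤ 4.
  x = -1: f_y(-1, y) = -3*y**2 + 6*y + 8; no integer root y with |y| ≤ 4.
  x = 0: f_y(0, y) = -3*y**2 + 2*y + 26; no integer root y with |y| ≤ 4.
  x = 1: f_y(1, y) = -3*y**2 - 2*y + 48; no integer root y with |y| ≤ 4.
  x = 2: f_y(2, y) = -3*y**2 - 6*y + 74; no integer root y with |y| ≤ 4.
  x = 3: f_y(3, y) = -3*y**2 - 10*y + 104; no integer root y with |y| ≤ 4.
  x = 4: f_y(4, y) = -3*y**2 - 14*y + 138; no integer root y with |y| ≤ 4.
Only singular point on the grid: (-3, 2).
Classify: substitute x = -3 + u, y = 2 + v and expand: f = 2*u**2*v - u**2 - 2*u*v**2 - v**3 + v**2.
No constant or linear terms (consistent with a singular point). Quadratic part: -u**2 + v**2. Cubic part: 2*u**2*v - 2*u*v**2 - v**3.
The quadratic part v**2 - u**2 = (v − u)(v + u) splits into two distinct linear factors, so there are two distinct tangent lines y − 2 = ±(x − -3) — this is a node (ordinary double point).
Classification: node.


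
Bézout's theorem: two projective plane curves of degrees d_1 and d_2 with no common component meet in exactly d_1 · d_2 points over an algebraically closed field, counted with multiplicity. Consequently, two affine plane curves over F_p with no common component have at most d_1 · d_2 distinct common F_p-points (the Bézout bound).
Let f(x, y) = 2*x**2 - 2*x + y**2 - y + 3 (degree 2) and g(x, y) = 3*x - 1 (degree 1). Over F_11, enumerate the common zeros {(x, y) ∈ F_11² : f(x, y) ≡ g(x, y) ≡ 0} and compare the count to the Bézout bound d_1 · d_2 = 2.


Common zeros: {(4, 3), (4, 9)}; count = 2; Bézout bound = 2.

deg(f) = 2, deg(g) = 1, so Bézout bound = 2.
Scan x ∈ F_11. For each x, list the y ∈ F_11 with f(x, y) ≡ 0 and those with g(x, y) ≡ 0 (mod 11); the common zeros in that column are the intersection.
  x = 0: f ≡ 0 at y ∈ {6}; g ≡ 0 at y ∈ ∅; common: ∅.
  x = 1: f ≡ 0 at y ∈ {6}; g ≡ 0 at y ∈ ∅; common: ∅.
  x = 2: f ≡ 0 at y ∈ ∅; g ≡ 0 at y ∈ ∅; common: ∅.
  x = 3: f ≡ 0 at y ∈ ∅; g ≡ 0 at y ∈ ∅; common: ∅.
  x = 4: f ≡ 0 at y ∈ {3, 9}; g ≡ 0 at y ∈ {0, 1, 2, 3, 4, 5, 6, 7, 8, 9, 10}; common: {3, 9}.
  x = 5: f ≡ 0 at y ∈ {4, 8}; g ≡ 0 at y ∈ ∅; common: ∅.
  x = 6: f ≡ 0 at y ∈ ∅; g ≡ 0 at y ∈ ∅; common: ∅.
  x = 7: f ≡ 0 at y ∈ {4, 8}; g ≡ 0 at y ∈ ∅; common: ∅.
  x = 8: f ≡ 0 at y ∈ {3, 9}; g ≡ 0 at y ∈ ∅; common: ∅.
  x = 9: f ≡ 0 at y ∈ ∅; g ≡ 0 at y ∈ ∅; common: ∅.
  x = 10: f ≡ 0 at y ∈ ∅; g ≡ 0 at y ∈ ∅; common: ∅.
Collecting: common zeros = {(4, 3), (4, 9)}, so the count is 2.
Comparison with the Bézout bound: 2 ≤ 2 = deg(f)·deg(g), as expected for curves with no common component (the bound is attained).


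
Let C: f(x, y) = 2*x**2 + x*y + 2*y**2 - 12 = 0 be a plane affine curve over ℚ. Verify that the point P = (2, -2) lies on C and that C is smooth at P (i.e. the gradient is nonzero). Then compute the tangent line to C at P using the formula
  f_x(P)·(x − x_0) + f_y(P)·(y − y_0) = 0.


Tangent line at P: 6*x - 6*y - 24 = 0.

Step 1: f(2, -2) = 0, so P lies on C.
Step 2: partial derivatives
  f_x(x, y) = 4*x + y, f_y(x, y) = x + 4*y.
  f_x(P) = 6, f_y(P) = -6 (gradient nonzero, so P is smooth).
Step 3: tangent line at P: 6·(x − 2) + -6·(y − -2) = 0.
Expanding: 6*x - 6*y - 24 = 0.


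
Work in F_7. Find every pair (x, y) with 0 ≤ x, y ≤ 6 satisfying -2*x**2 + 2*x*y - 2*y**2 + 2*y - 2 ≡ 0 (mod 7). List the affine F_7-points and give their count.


Affine F_7-points: {(0, 3), (0, 5), (3, 1), (3, 3), (5, 1), (5, 5)}; count = 6.

For each of the 49 pairs (x, y) ∈ F_7², evaluate f(x, y) mod 7. Record the zeros.
  x = 0: [0↦5, 1↦5, 2↦1, 3↦0, 4↦2, 5↦0, 6↦1]  zeros at y ∈ {3, 5}
  x = 1: [0↦3, 1↦5, 2↦3, 3↦4, 4↦1, 5↦1, 6↦4]  zeros at y ∈ ∅
  x = 2: [0↦4, 1↦1, 2↦1, 3↦4, 4↦3, 5↦5, 6↦3]  zeros at y ∈ ∅
  x = 3: [0↦1, 1↦0, 2↦2, 3↦0, 4↦1, 5↦5, 6↦5]  zeros at y ∈ {1, 3}
  x = 4: [0↦1, 1↦2, 2↦6, 3↦6, 4↦2, 5↦1, 6↦3]  zeros at y ∈ ∅
  x = 5: [0↦4, 1↦0, 2↦6, 3↦1, 4↦6, 5↦0, 6↦4]  zeros at y ∈ {1, 5}
  x = 6: [0↦3, 1↦1, 2↦2, 3↦6, 4↦6, 5↦2, 6↦1]  zeros at y ∈ ∅
Collecting zeros: affine points = {(0, 3), (0, 5), (3, 1), (3, 3), (5, 1), (5, 5)}.
Total count |C(F_7)_aff| = 6.


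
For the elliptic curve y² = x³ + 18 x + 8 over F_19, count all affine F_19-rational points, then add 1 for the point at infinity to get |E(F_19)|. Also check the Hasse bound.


Affine points = {(4, 7), (4, 12), (6, 3), (6, 16), (9, 5), (9, 14), (11, 6), (11, 13), (13, 8), (13, 11), (15, 9), (15, 10)}; affine count = 12; |E(F_19)| = 13.

Discriminant check: Δ ∝ 4a³ + 27b² = 4·18³ + 27·8² = 4·5832 + 27·64 ≡ 14 (mod 19). Nonzero ⇒ E is nonsingular.
For each x ∈ F_19, compute rhs = x³ + 18·x + 8 mod 19, then count y ∈ F_19 with y² ≡ rhs.
  x = 0: rhs = 8, matching y values: none (0 points).
  x = 1: rhs = 8, matching y values: none (0 points).
  x = 2: rhs = 14, matching y values: none (0 points).
  x = 3: rhs = 13, matching y values: none (0 points).
  x = 4: rhs = 11, matching y values: 7, 12 (2 points).
  x = 5: rhs = 14, matching y values: none (0 points).
  x = 6: rhs = 9, matching y values: 3, 16 (2 points).
  x = 7: rhs = 2, matching y values: none (0 points).
  x = 8: rhs = 18, matching y values: none (0 points).
  x = 9: rhs = 6, matching y values: 5, 14 (2 points).
  x = 10: rhs = 10, matching y values: none (0 points).
  x = 11: rhs = 17, matching y values: 6, 13 (2 points).
  x = 12: rhs = 14, matching y values: none (0 points).
  x = 13: rhs = 7, matching y values: 8, 11 (2 points).
  x = 14: rhs = 2, matching y values: none (0 points).
  x = 15: rhs = 5, matching y values: 9, 10 (2 points).
  x = 16: rhs = 3, matching y values: none (0 points).
  x = 17: rhs = 2, matching y values: none (0 points).
  x = 18: rhs = 8, matching y values: none (0 points).
Total affine count: 12.
Full point count |E(F_19)| = 12 + 1 = 13.
Hasse bound: |13 − (19+1)| = |-7| = 7 ≤ 2√19 ≈ 8.7178 ✓.


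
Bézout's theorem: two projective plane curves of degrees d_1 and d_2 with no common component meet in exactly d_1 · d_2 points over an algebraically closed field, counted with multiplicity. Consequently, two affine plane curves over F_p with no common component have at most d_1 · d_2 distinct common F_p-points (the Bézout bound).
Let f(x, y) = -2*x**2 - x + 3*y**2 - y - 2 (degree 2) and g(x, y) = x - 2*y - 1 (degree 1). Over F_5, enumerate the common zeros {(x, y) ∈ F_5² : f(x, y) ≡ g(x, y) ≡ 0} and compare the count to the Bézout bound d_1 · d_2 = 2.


Common zeros: {(1, 0)}; count = 1; Bézout bound = 2.

deg(f) = 2, deg(g) = 1, so Bézout bound = 2.
Scan x ∈ F_5. For each x, list the y ∈ F_5 with f(x, y) ≡ 0 and those with g(x, y) ≡ 0 (mod 5); the common zeros in that column are the intersection.
  x = 0: f ≡ 0 at y ∈ {1}; g ≡ 0 at y ∈ {2}; common: ∅.
  x = 1: f ≡ 0 at y ∈ {0, 2}; g ≡ 0 at y ∈ {0}; common: {0}.
  x = 2: f ≡ 0 at y ∈ {1}; g ≡ 0 at y ∈ {3}; common: ∅.
  x = 3: f ≡ 0 at y ∈ ∅; g ≡ 0 at y ∈ {1}; common: ∅.
  x = 4: f ≡ 0 at y ∈ ∅; g ≡ 0 at y ∈ {4}; common: ∅.
Collecting: common zeros = {(1, 0)}, so the count is 1.
Comparison with the Bézout bound: 1 ≤ 2 = deg(f)·deg(g), as expected for curves with no common component (the affine F_5-count falls short of the bound because intersections may lie at infinity, over extension fields, or carry multiplicity).
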